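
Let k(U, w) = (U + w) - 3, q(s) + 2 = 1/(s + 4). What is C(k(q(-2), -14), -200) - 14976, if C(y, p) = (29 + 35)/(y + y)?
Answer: -554176/37 ≈ -14978.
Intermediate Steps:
q(s) = -2 + 1/(4 + s) (q(s) = -2 + 1/(s + 4) = -2 + 1/(4 + s))
k(U, w) = -3 + U + w
C(y, p) = 32/y (C(y, p) = 64/((2*y)) = 64*(1/(2*y)) = 32/y)
C(k(q(-2), -14), -200) - 14976 = 32/(-3 + (-7 - 2*(-2))/(4 - 2) - 14) - 14976 = 32/(-3 + (-7 + 4)/2 - 14) - 14976 = 32/(-3 + (½)*(-3) - 14) - 14976 = 32/(-3 - 3/2 - 14) - 14976 = 32/(-37/2) - 14976 = 32*(-2/37) - 14976 = -64/37 - 14976 = -554176/37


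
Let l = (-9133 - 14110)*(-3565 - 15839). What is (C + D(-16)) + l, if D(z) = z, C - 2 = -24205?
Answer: 450982953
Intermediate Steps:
l = 451007172 (l = -23243*(-19404) = 451007172)
C = -24203 (C = 2 - 24205 = -24203)
(C + D(-16)) + l = (-24203 - 16) + 451007172 = -24219 + 451007172 = 450982953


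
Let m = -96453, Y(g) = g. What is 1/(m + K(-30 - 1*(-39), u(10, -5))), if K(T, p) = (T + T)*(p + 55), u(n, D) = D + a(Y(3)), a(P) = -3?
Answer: -1/95607 ≈ -1.0459e-5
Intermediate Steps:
u(n, D) = -3 + D (u(n, D) = D - 3 = -3 + D)
K(T, p) = 2*T*(55 + p) (K(T, p) = (2*T)*(55 + p) = 2*T*(55 + p))
1/(m + K(-30 - 1*(-39), u(10, -5))) = 1/(-96453 + 2*(-30 - 1*(-39))*(55 + (-3 - 5))) = 1/(-96453 + 2*(-30 + 39)*(55 - 8)) = 1/(-96453 + 2*9*47) = 1/(-96453 + 846) = 1/(-95607) = -1/95607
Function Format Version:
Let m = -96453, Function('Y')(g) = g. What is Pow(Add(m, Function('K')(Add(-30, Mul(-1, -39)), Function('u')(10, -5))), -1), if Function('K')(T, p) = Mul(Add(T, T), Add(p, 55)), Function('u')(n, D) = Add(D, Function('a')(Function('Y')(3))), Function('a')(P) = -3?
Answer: Rational(-1, 95607) ≈ -1.0459e-5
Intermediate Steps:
Function('u')(n, D) = Add(-3, D) (Function('u')(n, D) = Add(D, -3) = Add(-3, D))
Function('K')(T, p) = Mul(2, T, Add(55, p)) (Function('K')(T, p) = Mul(Mul(2, T), Add(55, p)) = Mul(2, T, Add(55, p)))
Pow(Add(m, Function('K')(Add(-30, Mul(-1, -39)), Function('u')(10, -5))), -1) = Pow(Add(-96453, Mul(2, Add(-30, Mul(-1, -39)), Add(55, Add(-3, -5)))), -1) = Pow(Add(-96453, Mul(2, Add(-30, 39), Add(55, -8))), -1) = Pow(Add(-96453, Mul(2, 9, 47)), -1) = Pow(Add(-96453, 846), -1) = Pow(-95607, -1) = Rational(-1, 95607)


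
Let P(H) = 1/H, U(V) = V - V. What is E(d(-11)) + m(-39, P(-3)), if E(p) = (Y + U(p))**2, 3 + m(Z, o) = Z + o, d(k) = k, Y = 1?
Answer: -124/3 ≈ -41.333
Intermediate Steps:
U(V) = 0
m(Z, o) = -3 + Z + o (m(Z, o) = -3 + (Z + o) = -3 + Z + o)
E(p) = 1 (E(p) = (1 + 0)**2 = 1**2 = 1)
E(d(-11)) + m(-39, P(-3)) = 1 + (-3 - 39 + 1/(-3)) = 1 + (-3 - 39 - 1/3) = 1 - 127/3 = -124/3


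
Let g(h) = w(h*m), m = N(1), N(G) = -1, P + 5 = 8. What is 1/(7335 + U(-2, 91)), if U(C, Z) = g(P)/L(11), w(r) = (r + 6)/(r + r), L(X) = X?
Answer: 22/161369 ≈ 0.00013633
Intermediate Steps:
P = 3 (P = -5 + 8 = 3)
m = -1
w(r) = (6 + r)/(2*r) (w(r) = (6 + r)/((2*r)) = (6 + r)*(1/(2*r)) = (6 + r)/(2*r))
g(h) = -(6 - h)/(2*h) (g(h) = (6 + h*(-1))/(2*((h*(-1)))) = (6 - h)/(2*((-h))) = (-1/h)*(6 - h)/2 = -(6 - h)/(2*h))
U(C, Z) = -1/22 (U(C, Z) = ((1/2)*(-6 + 3)/3)/11 = ((1/2)*(1/3)*(-3))*(1/11) = -1/2*1/11 = -1/22)
1/(7335 + U(-2, 91)) = 1/(7335 - 1/22) = 1/(161369/22) = 22/161369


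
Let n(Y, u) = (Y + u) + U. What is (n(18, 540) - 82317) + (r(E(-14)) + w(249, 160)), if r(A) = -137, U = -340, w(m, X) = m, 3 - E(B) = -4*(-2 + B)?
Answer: -81987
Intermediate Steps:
E(B) = -5 + 4*B (E(B) = 3 - (-4)*(-2 + B) = 3 - (8 - 4*B) = 3 + (-8 + 4*B) = -5 + 4*B)
n(Y, u) = -340 + Y + u (n(Y, u) = (Y + u) - 340 = -340 + Y + u)
(n(18, 540) - 82317) + (r(E(-14)) + w(249, 160)) = ((-340 + 18 + 540) - 82317) + (-137 + 249) = (218 - 82317) + 112 = -82099 + 112 = -81987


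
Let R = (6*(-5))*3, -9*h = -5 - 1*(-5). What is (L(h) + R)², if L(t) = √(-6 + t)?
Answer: (90 - I*√6)² ≈ 8094.0 - 440.91*I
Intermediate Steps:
h = 0 (h = -(-5 - 1*(-5))/9 = -(-5 + 5)/9 = -⅑*0 = 0)
R = -90 (R = -30*3 = -90)
(L(h) + R)² = (√(-6 + 0) - 90)² = (√(-6) - 90)² = (I*√6 - 90)² = (-90 + I*√6)²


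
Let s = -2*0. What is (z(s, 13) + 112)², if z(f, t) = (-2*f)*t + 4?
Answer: 13456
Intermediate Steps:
s = 0
z(f, t) = 4 - 2*f*t (z(f, t) = -2*f*t + 4 = 4 - 2*f*t)
(z(s, 13) + 112)² = ((4 - 2*0*13) + 112)² = ((4 + 0) + 112)² = (4 + 112)² = 116² = 13456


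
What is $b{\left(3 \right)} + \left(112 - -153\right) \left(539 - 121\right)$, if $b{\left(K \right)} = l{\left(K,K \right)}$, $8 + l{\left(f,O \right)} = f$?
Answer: $110765$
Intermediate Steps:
$l{\left(f,O \right)} = -8 + f$
$b{\left(K \right)} = -8 + K$
$b{\left(3 \right)} + \left(112 - -153\right) \left(539 - 121\right) = \left(-8 + 3\right) + \left(112 - -153\right) \left(539 - 121\right) = -5 + \left(112 + 153\right) 418 = -5 + 265 \cdot 418 = -5 + 110770 = 110765$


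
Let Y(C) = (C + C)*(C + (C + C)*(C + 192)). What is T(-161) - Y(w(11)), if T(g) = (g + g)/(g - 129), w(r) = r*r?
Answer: -2662172869/145 ≈ -1.8360e+7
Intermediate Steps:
w(r) = r**2
Y(C) = 2*C*(C + 2*C*(192 + C)) (Y(C) = (2*C)*(C + (2*C)*(192 + C)) = (2*C)*(C + 2*C*(192 + C)) = 2*C*(C + 2*C*(192 + C)))
T(g) = 2*g/(-129 + g) (T(g) = (2*g)/(-129 + g) = 2*g/(-129 + g))
T(-161) - Y(w(11)) = 2*(-161)/(-129 - 161) - (11**2)**2*(770 + 4*11**2) = 2*(-161)/(-290) - 121**2*(770 + 4*121) = 2*(-161)*(-1/290) - 14641*(770 + 484) = 161/145 - 14641*1254 = 161/145 - 1*18359814 = 161/145 - 18359814 = -2662172869/145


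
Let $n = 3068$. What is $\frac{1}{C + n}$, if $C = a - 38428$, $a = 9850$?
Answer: $- \frac{1}{25510} \approx -3.92 \cdot 10^{-5}$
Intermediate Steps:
$C = -28578$ ($C = 9850 - 38428 = -28578$)
$\frac{1}{C + n} = \frac{1}{-28578 + 3068} = \frac{1}{-25510} = - \frac{1}{25510}$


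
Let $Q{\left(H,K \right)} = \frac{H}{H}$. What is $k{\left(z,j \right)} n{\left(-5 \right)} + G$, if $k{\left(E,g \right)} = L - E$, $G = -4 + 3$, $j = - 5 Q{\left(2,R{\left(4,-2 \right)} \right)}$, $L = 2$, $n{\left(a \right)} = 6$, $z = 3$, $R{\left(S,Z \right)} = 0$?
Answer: $-7$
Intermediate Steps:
$Q{\left(H,K \right)} = 1$
$j = -5$ ($j = \left(-5\right) 1 = -5$)
$G = -1$
$k{\left(E,g \right)} = 2 - E$
$k{\left(z,j \right)} n{\left(-5 \right)} + G = \left(2 - 3\right) 6 - 1 = \left(-1\right) 6 - 1 = -6 - 1 = -7$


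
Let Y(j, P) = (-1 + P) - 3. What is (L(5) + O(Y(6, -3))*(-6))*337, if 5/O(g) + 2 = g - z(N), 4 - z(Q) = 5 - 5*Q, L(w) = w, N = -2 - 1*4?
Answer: 13480/11 ≈ 1225.5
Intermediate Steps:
N = -6 (N = -2 - 4 = -6)
Y(j, P) = -4 + P
z(Q) = -1 + 5*Q (z(Q) = 4 - (5 - 5*Q) = 4 + (-5 + 5*Q) = -1 + 5*Q)
O(g) = 5/(29 + g) (O(g) = 5/(-2 + (g - (-1 + 5*(-6)))) = 5/(-2 + (g - (-1 - 30))) = 5/(-2 + (g - 1*(-31))) = 5/(-2 + (g + 31)) = 5/(-2 + (31 + g)) = 5/(29 + g))
(L(5) + O(Y(6, -3))*(-6))*337 = (5 + (5/(29 + (-4 - 3)))*(-6))*337 = (5 + (5/(29 - 7))*(-6))*337 = (5 + (5/22)*(-6))*337 = (5 - 15/11)*337 = (40/11)*337 = 13480/11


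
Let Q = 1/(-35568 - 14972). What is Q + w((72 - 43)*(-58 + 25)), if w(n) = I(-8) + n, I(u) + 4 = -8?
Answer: -48973261/50540 ≈ -969.00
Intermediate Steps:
I(u) = -12 (I(u) = -4 - 8 = -12)
Q = -1/50540 (Q = 1/(-50540) = -1/50540 ≈ -1.9786e-5)
w(n) = -12 + n
Q + w((72 - 43)*(-58 + 25)) = -1/50540 + (-12 + (72 - 43)*(-58 + 25)) = -1/50540 + (-12 + 29*(-33)) = -1/50540 + (-12 - 957) = -1/50540 - 969 = -48973261/50540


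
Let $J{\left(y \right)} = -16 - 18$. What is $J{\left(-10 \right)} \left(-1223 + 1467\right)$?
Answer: $-8296$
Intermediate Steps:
$J{\left(y \right)} = -34$ ($J{\left(y \right)} = -16 - 18 = -34$)
$J{\left(-10 \right)} \left(-1223 + 1467\right) = - 34 \left(-1223 + 1467\right) = \left(-34\right) 244 = -8296$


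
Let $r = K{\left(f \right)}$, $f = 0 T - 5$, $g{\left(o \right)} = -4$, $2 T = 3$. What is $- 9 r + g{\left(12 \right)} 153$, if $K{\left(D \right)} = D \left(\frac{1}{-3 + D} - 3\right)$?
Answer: $- \frac{6021}{8} \approx -752.63$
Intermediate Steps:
$T = \frac{3}{2}$ ($T = \frac{1}{2} \cdot 3 = \frac{3}{2} \approx 1.5$)
$f = -5$ ($f = 0 \cdot \frac{3}{2} - 5 = 0 - 5 = -5$)
$K{\left(D \right)} = D \left(-3 + \frac{1}{-3 + D}\right)$
$r = \frac{125}{8}$ ($r = - \frac{5 \left(10 - -15\right)}{-3 - 5} = - \frac{5 \left(10 + 15\right)}{-8} = \left(-5\right) \left(- \frac{1}{8}\right) 25 = \frac{125}{8} \approx 15.625$)
$- 9 r + g{\left(12 \right)} 153 = \left(-9\right) \frac{125}{8} - 612 = - \frac{1125}{8} - 612 = - \frac{6021}{8}$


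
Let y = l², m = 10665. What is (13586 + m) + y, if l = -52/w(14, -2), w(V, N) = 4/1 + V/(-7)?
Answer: 24927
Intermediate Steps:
w(V, N) = 4 - V/7 (w(V, N) = 4*1 + V*(-⅐) = 4 - V/7)
l = -26 (l = -52/(4 - ⅐*14) = -52/(4 - 2) = -52/2 = -52*½ = -26)
y = 676 (y = (-26)² = 676)
(13586 + m) + y = (13586 + 10665) + 676 = 24251 + 676 = 24927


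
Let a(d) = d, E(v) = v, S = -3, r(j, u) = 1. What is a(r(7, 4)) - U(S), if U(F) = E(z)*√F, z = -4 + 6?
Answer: 1 - 2*I*√3 ≈ 1.0 - 3.4641*I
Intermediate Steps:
z = 2
U(F) = 2*√F
a(r(7, 4)) - U(S) = 1 - 2*√(-3) = 1 - 2*I*√3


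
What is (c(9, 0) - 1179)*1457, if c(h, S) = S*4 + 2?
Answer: -1714889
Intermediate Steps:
c(h, S) = 2 + 4*S (c(h, S) = 4*S + 2 = 2 + 4*S)
(c(9, 0) - 1179)*1457 = ((2 + 4*0) - 1179)*1457 = ((2 + 0) - 1179)*1457 = (2 - 1179)*1457 = -1177*1457 = -1714889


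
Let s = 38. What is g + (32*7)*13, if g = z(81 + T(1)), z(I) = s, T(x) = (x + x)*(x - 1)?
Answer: 2950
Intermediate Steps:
T(x) = 2*x*(-1 + x) (T(x) = (2*x)*(-1 + x) = 2*x*(-1 + x))
z(I) = 38
g = 38
g + (32*7)*13 = 38 + (32*7)*13 = 38 + 224*13 = 38 + 2912 = 2950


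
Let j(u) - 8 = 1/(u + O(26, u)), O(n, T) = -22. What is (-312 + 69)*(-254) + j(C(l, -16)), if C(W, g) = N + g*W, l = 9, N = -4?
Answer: 10494099/170 ≈ 61730.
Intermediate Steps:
C(W, g) = -4 + W*g (C(W, g) = -4 + g*W = -4 + W*g)
j(u) = 8 + 1/(-22 + u) (j(u) = 8 + 1/(u - 22) = 8 + 1/(-22 + u))
(-312 + 69)*(-254) + j(C(l, -16)) = (-312 + 69)*(-254) + (-175 + 8*(-4 + 9*(-16)))/(-22 + (-4 + 9*(-16))) = -243*(-254) + (-175 + 8*(-4 - 144))/(-22 + (-4 - 144)) = 61722 + (-175 + 8*(-148))/(-22 - 148) = 61722 + (-175 - 1184)/(-170) = 61722 - 1/170*(-1359) = 61722 + 1359/170 = 10494099/170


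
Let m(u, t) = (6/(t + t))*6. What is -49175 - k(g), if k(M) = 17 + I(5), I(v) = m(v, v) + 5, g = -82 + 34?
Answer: -246003/5 ≈ -49201.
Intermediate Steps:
g = -48
m(u, t) = 18/t (m(u, t) = (6/((2*t)))*6 = (6*(1/(2*t)))*6 = (3/t)*6 = 18/t)
I(v) = 5 + 18/v (I(v) = 18/v + 5 = 5 + 18/v)
k(M) = 128/5 (k(M) = 17 + (5 + 18/5) = 17 + 43/5 = 128/5)
-49175 - k(g) = -49175 - 1*128/5 = -49175 - 128/5 = -246003/5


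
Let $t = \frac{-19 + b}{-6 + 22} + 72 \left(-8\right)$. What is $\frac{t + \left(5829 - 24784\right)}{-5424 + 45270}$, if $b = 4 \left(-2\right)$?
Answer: $- \frac{312523}{637536} \approx -0.4902$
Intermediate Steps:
$b = -8$
$t = - \frac{9243}{16}$ ($t = \frac{-19 - 8}{-6 + 22} + 72 \left(-8\right) = - \frac{27}{16} - 576 = - \frac{9243}{16} \approx -577.69$)
$\frac{t + \left(5829 - 24784\right)}{-5424 + 45270} = \frac{- \frac{9243}{16} + \left(5829 - 24784\right)}{-5424 + 45270} = \frac{- \frac{9243}{16} + \left(5829 - 24784\right)}{39846} = \left(- \frac{9243}{16} - 18955\right) \frac{1}{39846} = \left(- \frac{312523}{16}\right) \frac{1}{39846} = - \frac{312523}{637536}$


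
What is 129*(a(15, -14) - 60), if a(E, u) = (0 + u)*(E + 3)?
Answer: -40248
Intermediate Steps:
a(E, u) = u*(3 + E)
129*(a(15, -14) - 60) = 129*(-14*(3 + 15) - 60) = 129*(-14*18 - 60) = 129*(-252 - 60) = 129*(-312) = -40248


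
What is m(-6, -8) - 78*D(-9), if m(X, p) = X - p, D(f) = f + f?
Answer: 1406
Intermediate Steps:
D(f) = 2*f
m(-6, -8) - 78*D(-9) = (-6 - 1*(-8)) - 156*(-9) = (-6 + 8) - 78*(-18) = 2 + 1404 = 1406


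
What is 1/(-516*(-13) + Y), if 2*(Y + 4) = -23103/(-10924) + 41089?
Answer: 21848/595348331 ≈ 3.6698e-5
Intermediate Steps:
Y = 448791947/21848 (Y = -4 + (-23103/(-10924) + 41089)/2 = -4 + (-23103*(-1/10924) + 41089)/2 = -4 + (23103/10924 + 41089)/2 = -4 + (½)*(448879339/10924) = -4 + 448879339/21848 = 448791947/21848 ≈ 20542.)
1/(-516*(-13) + Y) = 1/(-516*(-13) + 448791947/21848) = 1/(6708 + 448791947/21848) = 1/(595348331/21848) = 21848/595348331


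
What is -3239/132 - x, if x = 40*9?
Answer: -50759/132 ≈ -384.54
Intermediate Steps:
x = 360
-3239/132 - x = -3239/132 - 1*360 = -3239*1/132 - 360 = -3239/132 - 360 = -50759/132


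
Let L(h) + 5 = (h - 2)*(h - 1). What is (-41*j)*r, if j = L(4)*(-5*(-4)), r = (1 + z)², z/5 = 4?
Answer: -361620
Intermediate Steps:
z = 20 (z = 5*4 = 20)
L(h) = -5 + (-1 + h)*(-2 + h) (L(h) = -5 + (h - 2)*(h - 1) = -5 + (-2 + h)*(-1 + h) = -5 + (-1 + h)*(-2 + h))
r = 441 (r = (1 + 20)² = 21² = 441)
j = 20 (j = (-3 + 4² - 3*4)*(-5*(-4)) = (-3 + 16 - 12)*20 = 1*20 = 20)
(-41*j)*r = -41*20*441 = -820*441 = -361620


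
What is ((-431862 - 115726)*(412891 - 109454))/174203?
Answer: -166158459956/174203 ≈ -9.5382e+5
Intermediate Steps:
((-431862 - 115726)*(412891 - 109454))/174203 = -547588*303437*(1/174203) = -166158459956*1/174203 = -166158459956/174203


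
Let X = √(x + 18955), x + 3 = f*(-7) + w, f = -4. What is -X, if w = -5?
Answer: -5*√759 ≈ -137.75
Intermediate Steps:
x = 20 (x = -3 + (-4*(-7) - 5) = -3 + (28 - 5) = -3 + 23 = 20)
X = 5*√759 (X = √(20 + 18955) = √18975 = 5*√759 ≈ 137.75)
-X = -5*√759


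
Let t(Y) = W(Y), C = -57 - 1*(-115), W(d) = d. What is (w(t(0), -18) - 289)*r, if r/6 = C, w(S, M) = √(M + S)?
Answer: -100572 + 1044*I*√2 ≈ -1.0057e+5 + 1476.4*I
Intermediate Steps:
C = 58 (C = -57 + 115 = 58)
t(Y) = Y
r = 348 (r = 6*58 = 348)
(w(t(0), -18) - 289)*r = (√(-18 + 0) - 289)*348 = (√(-18) - 289)*348 = (3*I*√2 - 289)*348 = (-289 + 3*I*√2)*348 = -100572 + 1044*I*√2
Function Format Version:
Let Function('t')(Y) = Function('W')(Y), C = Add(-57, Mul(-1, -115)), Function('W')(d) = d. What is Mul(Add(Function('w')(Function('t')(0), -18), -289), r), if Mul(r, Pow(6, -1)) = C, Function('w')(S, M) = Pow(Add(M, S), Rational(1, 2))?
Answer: Add(-100572, Mul(1044, I, Pow(2, Rational(1, 2)))) ≈ Add(-1.0057e+5, Mul(1476.4, I))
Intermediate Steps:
C = 58 (C = Add(-57, 115) = 58)
Function('t')(Y) = Y
r = 348 (r = Mul(6, 58) = 348)
Mul(Add(Function('w')(Function('t')(0), -18), -289), r) = Mul(Add(Pow(Add(-18, 0), Rational(1, 2)), -289), 348) = Mul(Add(Pow(-18, Rational(1, 2)), -289), 348) = Mul(Add(Mul(3, I, Pow(2, Rational(1, 2))), -289), 348) = Mul(Add(-289, Mul(3, I, Pow(2, Rational(1, 2)))), 348) = Add(-100572, Mul(1044, I, Pow(2, Rational(1, 2))))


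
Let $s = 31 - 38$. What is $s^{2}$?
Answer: $49$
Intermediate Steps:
$s = -7$ ($s = 31 - 38 = -7$)
$s^{2} = \left(-7\right)^{2} = 49$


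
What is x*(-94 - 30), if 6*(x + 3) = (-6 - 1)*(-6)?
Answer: -496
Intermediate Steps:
x = 4 (x = -3 + ((-6 - 1)*(-6))/6 = -3 + (-7*(-6))/6 = -3 + (⅙)*42 = -3 + 7 = 4)
x*(-94 - 30) = 4*(-94 - 30) = 4*(-124) = -496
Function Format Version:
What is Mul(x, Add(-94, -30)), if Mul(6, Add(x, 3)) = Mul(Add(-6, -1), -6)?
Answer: -496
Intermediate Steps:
x = 4 (x = Add(-3, Mul(Rational(1, 6), Mul(Add(-6, -1), -6))) = Add(-3, Mul(Rational(1, 6), Mul(-7, -6))) = Add(-3, Mul(Rational(1, 6), 42)) = Add(-3, 7) = 4)
Mul(x, Add(-94, -30)) = Mul(4, Add(-94, -30)) = Mul(4, -124) = -496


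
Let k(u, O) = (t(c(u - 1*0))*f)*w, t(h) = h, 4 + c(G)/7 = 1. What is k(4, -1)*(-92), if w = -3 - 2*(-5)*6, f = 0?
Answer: 0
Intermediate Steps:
c(G) = -21 (c(G) = -28 + 7*1 = -28 + 7 = -21)
w = 57 (w = -3 + 10*6 = -3 + 60 = 57)
k(u, O) = 0 (k(u, O) = -21*0*57 = 0*57 = 0)
k(4, -1)*(-92) = 0*(-92) = 0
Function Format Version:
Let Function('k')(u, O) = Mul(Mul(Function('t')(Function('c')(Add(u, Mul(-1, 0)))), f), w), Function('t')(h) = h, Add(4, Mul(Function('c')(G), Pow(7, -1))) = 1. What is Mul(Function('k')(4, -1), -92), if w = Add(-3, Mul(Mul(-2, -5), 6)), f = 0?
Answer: 0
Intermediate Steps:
Function('c')(G) = -21 (Function('c')(G) = Add(-28, Mul(7, 1)) = Add(-28, 7) = -21)
w = 57 (w = Add(-3, Mul(10, 6)) = Add(-3, 60) = 57)
Function('k')(u, O) = 0 (Function('k')(u, O) = Mul(Mul(-21, 0), 57) = Mul(0, 57) = 0)
Mul(Function('k')(4, -1), -92) = Mul(0, -92) = 0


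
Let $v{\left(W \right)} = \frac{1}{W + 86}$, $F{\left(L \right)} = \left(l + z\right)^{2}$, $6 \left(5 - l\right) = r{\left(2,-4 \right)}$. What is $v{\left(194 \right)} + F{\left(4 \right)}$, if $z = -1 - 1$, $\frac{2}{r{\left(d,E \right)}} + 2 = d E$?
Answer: $\frac{115979}{12600} \approx 9.2047$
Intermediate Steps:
$r{\left(d,E \right)} = \frac{2}{-2 + E d}$ ($r{\left(d,E \right)} = \frac{2}{-2 + d E} = \frac{2}{-2 + E d}$)
$l = \frac{151}{30}$ ($l = 5 - \frac{2 \frac{1}{-2 - 8}}{6} = 5 - \frac{2 \frac{1}{-10}}{6} = 5 - \frac{2 \left(- \frac{1}{10}\right)}{6} = 5 - - \frac{1}{30} = 5 + \frac{1}{30} = \frac{151}{30} \approx 5.0333$)
$z = -2$ ($z = -1 - 1 = -2$)
$F{\left(L \right)} = \frac{8281}{900}$ ($F{\left(L \right)} = \left(\frac{151}{30} - 2\right)^{2} = \left(\frac{91}{30}\right)^{2} = \frac{8281}{900}$)
$v{\left(W \right)} = \frac{1}{86 + W}$
$v{\left(194 \right)} + F{\left(4 \right)} = \frac{1}{86 + 194} + \frac{8281}{900} = \frac{1}{280} + \frac{8281}{900} = \frac{115979}{12600}$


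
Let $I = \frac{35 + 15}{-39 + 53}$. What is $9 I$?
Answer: $\frac{225}{7} \approx 32.143$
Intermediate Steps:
$I = \frac{25}{7}$ ($I = \frac{50}{14} = 50 \cdot \frac{1}{14} = \frac{25}{7} \approx 3.5714$)
$9 I = 9 \cdot \frac{25}{7} = \frac{225}{7}$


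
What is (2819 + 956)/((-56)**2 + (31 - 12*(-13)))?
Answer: 3775/3323 ≈ 1.1360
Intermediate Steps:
(2819 + 956)/((-56)**2 + (31 - 12*(-13))) = 3775/(3136 + (31 + 156)) = 3775/(3136 + 187) = 3775/3323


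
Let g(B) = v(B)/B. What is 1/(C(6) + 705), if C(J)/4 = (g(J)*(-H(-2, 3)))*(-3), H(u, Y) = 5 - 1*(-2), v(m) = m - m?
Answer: 1/705 ≈ 0.0014184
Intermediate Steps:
v(m) = 0
g(B) = 0 (g(B) = 0/B = 0)
H(u, Y) = 7 (H(u, Y) = 5 + 2 = 7)
C(J) = 0 (C(J) = 4*((0*(-1*7))*(-3)) = 4*((0*(-7))*(-3)) = 4*(0*(-3)) = 4*0 = 0)
1/(C(6) + 705) = 1/(0 + 705) = 1/705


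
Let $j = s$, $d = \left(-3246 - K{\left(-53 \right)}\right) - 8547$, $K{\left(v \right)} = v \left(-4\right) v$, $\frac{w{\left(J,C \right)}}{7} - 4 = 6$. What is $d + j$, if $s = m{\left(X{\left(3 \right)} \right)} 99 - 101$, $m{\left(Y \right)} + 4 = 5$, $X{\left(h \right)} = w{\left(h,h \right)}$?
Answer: $-559$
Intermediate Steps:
$w{\left(J,C \right)} = 70$ ($w{\left(J,C \right)} = 28 + 7 \cdot 6 = 28 + 42 = 70$)
$X{\left(h \right)} = 70$
$K{\left(v \right)} = - 4 v^{2}$ ($K{\left(v \right)} = - 4 v v = - 4 v^{2}$)
$m{\left(Y \right)} = 1$ ($m{\left(Y \right)} = -4 + 5 = 1$)
$d = -557$ ($d = \left(-3246 - - 4 \left(-53\right)^{2}\right) - 8547 = \left(-3246 - \left(-4\right) 2809\right) - 8547 = \left(-3246 - -11236\right) - 8547 = \left(-3246 + 11236\right) - 8547 = 7990 - 8547 = -557$)
$s = -2$ ($s = 1 \cdot 99 - 101 = 99 - 101 = -2$)
$j = -2$
$d + j = -557 - 2 = -559$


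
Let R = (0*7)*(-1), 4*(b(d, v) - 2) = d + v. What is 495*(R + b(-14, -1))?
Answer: -3465/4 ≈ -866.25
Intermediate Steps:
b(d, v) = 2 + d/4 + v/4 (b(d, v) = 2 + (d + v)/4 = 2 + (d/4 + v/4) = 2 + d/4 + v/4)
R = 0 (R = 0*(-1) = 0)
495*(R + b(-14, -1)) = 495*(0 + (2 + (¼)*(-14) + (¼)*(-1))) = 495*(0 + (2 - 7/2 - ¼)) = 495*(0 - 7/4) = 495*(-7/4) = -3465/4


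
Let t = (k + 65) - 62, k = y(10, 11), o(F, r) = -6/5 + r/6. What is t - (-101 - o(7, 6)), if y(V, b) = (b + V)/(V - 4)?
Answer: 1073/10 ≈ 107.30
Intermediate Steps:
o(F, r) = -6/5 + r/6 (o(F, r) = -6*⅕ + r*(⅙) = -6/5 + r/6)
y(V, b) = (V + b)/(-4 + V)
k = 7/2 (k = (10 + 11)/(-4 + 10) = 21/6 = (⅙)*21 = 7/2 ≈ 3.5000)
t = 13/2 (t = (7/2 + 65) - 62 = 137/2 - 62 = 13/2 ≈ 6.5000)
t - (-101 - o(7, 6)) = 13/2 - (-101 - (-6/5 + (⅙)*6)) = 13/2 - (-101 - (-6/5 + 1)) = 13/2 - (-101 - 1*(-⅕)) = 13/2 - (-101 + ⅕) = 13/2 - 1*(-504/5) = 13/2 + 504/5 = 1073/10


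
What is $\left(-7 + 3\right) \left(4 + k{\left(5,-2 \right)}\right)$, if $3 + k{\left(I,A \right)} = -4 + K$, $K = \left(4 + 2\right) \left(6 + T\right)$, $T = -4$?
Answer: $-36$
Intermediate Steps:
$K = 12$ ($K = \left(4 + 2\right) \left(6 - 4\right) = 6 \cdot 2 = 12$)
$k{\left(I,A \right)} = 5$ ($k{\left(I,A \right)} = -3 + \left(-4 + 12\right) = -3 + 8 = 5$)
$\left(-7 + 3\right) \left(4 + k{\left(5,-2 \right)}\right) = \left(-7 + 3\right) \left(4 + 5\right) = \left(-4\right) 9 = -36$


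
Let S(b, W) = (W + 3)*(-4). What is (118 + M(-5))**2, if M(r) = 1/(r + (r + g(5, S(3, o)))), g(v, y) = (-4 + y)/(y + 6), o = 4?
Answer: 122788561/8836 ≈ 13896.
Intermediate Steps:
S(b, W) = -12 - 4*W (S(b, W) = (3 + W)*(-4) = -12 - 4*W)
g(v, y) = (-4 + y)/(6 + y)
M(r) = 1/(16/11 + 2*r) (M(r) = 1/(r + (r + (-4 + (-12 - 4*4))/(6 + (-12 - 4*4)))) = 1/(r + (r + (-4 + (-12 - 16))/(6 + (-12 - 16)))) = 1/(r + (r + (-4 - 28)/(6 - 28))) = 1/(r + (r - 32/(-22))) = 1/(r + (r - 1/22*(-32))) = 1/(r + (r + 16/11)) = 1/(r + (16/11 + r)) = 1/(16/11 + 2*r))
(118 + M(-5))**2 = (118 + 11/(2*(8 + 11*(-5))))**2 = (118 + 11/(2*(8 - 55)))**2 = (118 + (11/2)/(-47))**2 = (118 + (11/2)*(-1/47))**2 = (118 - 11/94)**2 = (11081/94)**2 = 122788561/8836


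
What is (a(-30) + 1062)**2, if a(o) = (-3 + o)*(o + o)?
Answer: 9253764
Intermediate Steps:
a(o) = 2*o*(-3 + o) (a(o) = (-3 + o)*(2*o) = 2*o*(-3 + o))
(a(-30) + 1062)**2 = (2*(-30)*(-3 - 30) + 1062)**2 = (2*(-30)*(-33) + 1062)**2 = (1980 + 1062)**2 = 3042**2 = 9253764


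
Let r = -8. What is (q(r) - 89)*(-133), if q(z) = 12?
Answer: 10241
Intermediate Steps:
(q(r) - 89)*(-133) = (12 - 89)*(-133) = -77*(-133) = 10241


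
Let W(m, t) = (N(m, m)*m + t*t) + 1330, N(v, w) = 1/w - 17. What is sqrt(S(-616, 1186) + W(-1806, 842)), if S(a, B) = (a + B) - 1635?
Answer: 2*sqrt(184983) ≈ 860.19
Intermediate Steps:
S(a, B) = -1635 + B + a (S(a, B) = (B + a) - 1635 = -1635 + B + a)
N(v, w) = -17 + 1/w
W(m, t) = 1330 + t**2 + m*(-17 + 1/m) (W(m, t) = ((-17 + 1/m)*m + t*t) + 1330 = (m*(-17 + 1/m) + t**2) + 1330 = (t**2 + m*(-17 + 1/m)) + 1330 = 1330 + t**2 + m*(-17 + 1/m))
sqrt(S(-616, 1186) + W(-1806, 842)) = sqrt((-1635 + 1186 - 616) + (1331 + 842**2 - 17*(-1806))) = sqrt(-1065 + (1331 + 708964 + 30702)) = sqrt(-1065 + 740997) = sqrt(739932) = 2*sqrt(184983)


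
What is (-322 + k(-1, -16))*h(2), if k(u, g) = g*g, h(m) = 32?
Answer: -2112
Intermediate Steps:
k(u, g) = g**2
(-322 + k(-1, -16))*h(2) = (-322 + (-16)**2)*32 = (-322 + 256)*32 = -66*32 = -2112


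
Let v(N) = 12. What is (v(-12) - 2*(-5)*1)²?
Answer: 484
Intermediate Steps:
(v(-12) - 2*(-5)*1)² = (12 - 2*(-5)*1)² = (12 + 10*1)² = (12 + 10)² = 22² = 484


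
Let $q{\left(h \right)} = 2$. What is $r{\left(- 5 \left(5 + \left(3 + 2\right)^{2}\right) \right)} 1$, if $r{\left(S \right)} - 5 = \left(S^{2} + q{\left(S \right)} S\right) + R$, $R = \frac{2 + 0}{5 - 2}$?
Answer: $\frac{66617}{3} \approx 22206.0$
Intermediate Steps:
$R = \frac{2}{3} \approx 0.66667$
$r{\left(S \right)} = \frac{17}{3} + S^{2} + 2 S$ ($r{\left(S \right)} = 5 + \left(\left(S^{2} + 2 S\right) + \frac{2}{3}\right) = 5 + \left(\frac{2}{3} + S^{2} + 2 S\right) = \frac{17}{3} + S^{2} + 2 S$)
$r{\left(- 5 \left(5 + \left(3 + 2\right)^{2}\right) \right)} 1 = \left(\frac{17}{3} + \left(- 5 \left(5 + \left(3 + 2\right)^{2}\right)\right)^{2} + 2 \left(- 5 \left(5 + \left(3 + 2\right)^{2}\right)\right)\right) 1 = \left(\frac{17}{3} + \left(- 5 \left(5 + 5^{2}\right)\right)^{2} + 2 \left(- 5 \left(5 + 5^{2}\right)\right)\right) 1 = \left(\frac{17}{3} + \left(- 5 \left(5 + 25\right)\right)^{2} + 2 \left(- 5 \left(5 + 25\right)\right)\right) 1 = \left(\frac{17}{3} + \left(\left(-5\right) 30\right)^{2} + 2 \left(\left(-5\right) 30\right)\right) 1 = \left(\frac{17}{3} + \left(-150\right)^{2} + 2 \left(-150\right)\right) 1 = \left(\frac{17}{3} + 22500 - 300\right) 1 = \frac{66617}{3} \cdot 1 = \frac{66617}{3}$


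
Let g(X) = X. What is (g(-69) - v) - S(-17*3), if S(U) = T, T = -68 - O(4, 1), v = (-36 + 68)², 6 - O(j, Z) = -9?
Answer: -1010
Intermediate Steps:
O(j, Z) = 15 (O(j, Z) = 6 - 1*(-9) = 6 + 9 = 15)
v = 1024 (v = 32² = 1024)
T = -83 (T = -68 - 1*15 = -68 - 15 = -83)
S(U) = -83
(g(-69) - v) - S(-17*3) = (-69 - 1*1024) - 1*(-83) = (-69 - 1024) + 83 = -1093 + 83 = -1010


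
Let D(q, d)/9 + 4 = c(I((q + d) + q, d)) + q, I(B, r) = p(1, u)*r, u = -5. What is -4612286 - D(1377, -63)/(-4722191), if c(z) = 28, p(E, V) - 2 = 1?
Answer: -21780095426017/4722191 ≈ -4.6123e+6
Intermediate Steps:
p(E, V) = 3 (p(E, V) = 2 + 1 = 3)
I(B, r) = 3*r
D(q, d) = 216 + 9*q (D(q, d) = -36 + 9*(28 + q) = -36 + (252 + 9*q) = 216 + 9*q)
-4612286 - D(1377, -63)/(-4722191) = -4612286 - (216 + 9*1377)/(-4722191) = -4612286 - (216 + 12393)*(-1)/4722191 = -4612286 - 12609*(-1)/4722191 = -4612286 - 1*(-12609/4722191) = -4612286 + 12609/4722191 = -21780095426017/4722191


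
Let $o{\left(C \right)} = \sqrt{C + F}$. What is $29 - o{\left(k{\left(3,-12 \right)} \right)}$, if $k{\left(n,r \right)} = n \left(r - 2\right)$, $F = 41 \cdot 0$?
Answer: $29 - i \sqrt{42} \approx 29.0 - 6.4807 i$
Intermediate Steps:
$F = 0$
$k{\left(n,r \right)} = n \left(-2 + r\right)$
$o{\left(C \right)} = \sqrt{C}$ ($o{\left(C \right)} = \sqrt{C + 0} = \sqrt{C}$)
$29 - o{\left(k{\left(3,-12 \right)} \right)} = 29 - \sqrt{3 \left(-2 - 12\right)} = 29 - \sqrt{3 \left(-14\right)} = 29 - \sqrt{-42} = 29 - i \sqrt{42}$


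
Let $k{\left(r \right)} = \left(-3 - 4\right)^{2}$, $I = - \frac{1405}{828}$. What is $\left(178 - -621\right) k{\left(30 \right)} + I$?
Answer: $\frac{32415623}{828} \approx 39149.0$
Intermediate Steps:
$I = - \frac{1405}{828}$ ($I = \left(-1405\right) \frac{1}{828} = - \frac{1405}{828} \approx -1.6969$)
$k{\left(r \right)} = 49$ ($k{\left(r \right)} = \left(-7\right)^{2} = 49$)
$\left(178 - -621\right) k{\left(30 \right)} + I = \left(178 - -621\right) 49 - \frac{1405}{828} = \left(178 + 621\right) 49 - \frac{1405}{828} = 799 \cdot 49 - \frac{1405}{828} = 39151 - \frac{1405}{828} = \frac{32415623}{828}$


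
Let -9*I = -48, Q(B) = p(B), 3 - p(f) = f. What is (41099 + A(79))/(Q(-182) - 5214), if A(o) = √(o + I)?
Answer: -41099/5029 - √759/15087 ≈ -8.1742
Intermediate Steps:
p(f) = 3 - f
Q(B) = 3 - B
I = 16/3 (I = -⅑*(-48) = 16/3 ≈ 5.3333)
A(o) = √(16/3 + o) (A(o) = √(o + 16/3) = √(16/3 + o))
(41099 + A(79))/(Q(-182) - 5214) = (41099 + √(48 + 9*79)/3)/((3 - 1*(-182)) - 5214) = (41099 + √(48 + 711)/3)/((3 + 182) - 5214) = (41099 + √759/3)/(185 - 5214) = (41099 + √759/3)/(-5029) = (41099 + √759/3)*(-1/5029) = -41099/5029 - √759/15087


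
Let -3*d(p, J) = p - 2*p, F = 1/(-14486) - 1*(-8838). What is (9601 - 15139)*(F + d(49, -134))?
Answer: -355162660645/7243 ≈ -4.9035e+7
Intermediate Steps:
F = 128027267/14486 (F = -1/14486 + 8838 = 128027267/14486 ≈ 8838.0)
d(p, J) = p/3 (d(p, J) = -(p - 2*p)/3 = -(-1)*p/3 = p/3)
(9601 - 15139)*(F + d(49, -134)) = (9601 - 15139)*(128027267/14486 + (⅓)*49) = -5538*(128027267/14486 + 49/3) = -5538*384791615/43458 = -355162660645/7243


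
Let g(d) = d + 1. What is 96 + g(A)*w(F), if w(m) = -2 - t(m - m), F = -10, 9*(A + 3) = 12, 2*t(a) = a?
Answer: 292/3 ≈ 97.333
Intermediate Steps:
t(a) = a/2
A = -5/3 (A = -3 + (⅑)*12 = -3 + 4/3 = -5/3 ≈ -1.6667)
g(d) = 1 + d
w(m) = -2 (w(m) = -2 - (m - m)/2 = -2 - 0/2 = -2 - 1*0 = -2 + 0 = -2)
96 + g(A)*w(F) = 96 + (1 - 5/3)*(-2) = 96 - ⅔*(-2) = 96 + 4/3 = 292/3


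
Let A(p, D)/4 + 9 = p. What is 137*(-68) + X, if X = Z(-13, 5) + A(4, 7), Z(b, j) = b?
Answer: -9349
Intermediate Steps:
A(p, D) = -36 + 4*p
X = -33 (X = -13 + (-36 + 4*4) = -13 + (-36 + 16) = -13 - 20 = -33)
137*(-68) + X = 137*(-68) - 33 = -9316 - 33 = -9349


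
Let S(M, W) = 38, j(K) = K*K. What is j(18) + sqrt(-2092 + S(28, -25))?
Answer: 324 + I*sqrt(2054) ≈ 324.0 + 45.321*I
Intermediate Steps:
j(K) = K**2
j(18) + sqrt(-2092 + S(28, -25)) = 18**2 + sqrt(-2092 + 38) = 324 + sqrt(-2054) = 324 + I*sqrt(2054)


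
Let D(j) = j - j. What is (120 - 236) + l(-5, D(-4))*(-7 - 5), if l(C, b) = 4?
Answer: -164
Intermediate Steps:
D(j) = 0
(120 - 236) + l(-5, D(-4))*(-7 - 5) = (120 - 236) + 4*(-7 - 5) = -116 + 4*(-12) = -116 - 48 = -164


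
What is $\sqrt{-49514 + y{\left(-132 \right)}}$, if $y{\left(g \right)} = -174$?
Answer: $2 i \sqrt{12422} \approx 222.91 i$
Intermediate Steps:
$\sqrt{-49514 + y{\left(-132 \right)}} = \sqrt{-49514 - 174} = \sqrt{-49688} = 2 i \sqrt{12422}$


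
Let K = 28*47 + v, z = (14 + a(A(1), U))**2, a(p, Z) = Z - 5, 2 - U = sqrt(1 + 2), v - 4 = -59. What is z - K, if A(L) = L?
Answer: -1261 + (11 - sqrt(3))**2 ≈ -1175.1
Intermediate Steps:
v = -55 (v = 4 - 59 = -55)
U = 2 - sqrt(3) (U = 2 - sqrt(1 + 2) = 2 - sqrt(3) ≈ 0.26795)
a(p, Z) = -5 + Z
z = (11 - sqrt(3))**2 (z = (14 + (-5 + (2 - sqrt(3))))**2 = (14 + (-3 - sqrt(3)))**2 = (11 - sqrt(3))**2 ≈ 85.895)
K = 1261 (K = 28*47 - 55 = 1316 - 55 = 1261)
z - K = (11 - sqrt(3))**2 - 1*1261 = (11 - sqrt(3))**2 - 1261 = -1261 + (11 - sqrt(3))**2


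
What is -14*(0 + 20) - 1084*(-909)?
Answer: 985076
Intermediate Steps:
-14*(0 + 20) - 1084*(-909) = -14*20 + 985356 = -280 + 985356 = 985076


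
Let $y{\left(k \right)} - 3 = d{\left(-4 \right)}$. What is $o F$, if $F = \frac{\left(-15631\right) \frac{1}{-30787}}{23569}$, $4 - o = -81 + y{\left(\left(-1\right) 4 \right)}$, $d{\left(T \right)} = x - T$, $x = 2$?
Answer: $\frac{24244}{14808547} \approx 0.0016372$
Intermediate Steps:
$d{\left(T \right)} = 2 - T$
$y{\left(k \right)} = 9$ ($y{\left(k \right)} = 3 + \left(2 - -4\right) = 3 + \left(2 + 4\right) = 3 + 6 = 9$)
$o = 76$ ($o = 4 - \left(-81 + 9\right) = 4 - -72 = 4 + 72 = 76$)
$F = \frac{319}{14808547}$ ($F = \left(-15631\right) \left(- \frac{1}{30787}\right) \frac{1}{23569} = \frac{15631}{30787} \cdot \frac{1}{23569} = \frac{319}{14808547} \approx 2.1542 \cdot 10^{-5}$)
$o F = 76 \cdot \frac{319}{14808547} = \frac{24244}{14808547}$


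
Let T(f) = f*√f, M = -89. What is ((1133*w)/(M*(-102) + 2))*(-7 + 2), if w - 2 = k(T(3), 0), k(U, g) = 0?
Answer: -1133/908 ≈ -1.2478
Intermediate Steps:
T(f) = f^(3/2)
w = 2 (w = 2 + 0 = 2)
((1133*w)/(M*(-102) + 2))*(-7 + 2) = ((1133*2)/(-89*(-102) + 2))*(-7 + 2) = (2266/(9078 + 2))*(-5) = (2266/9080)*(-5) = (2266*(1/9080))*(-5) = (1133/4540)*(-5) = -1133/908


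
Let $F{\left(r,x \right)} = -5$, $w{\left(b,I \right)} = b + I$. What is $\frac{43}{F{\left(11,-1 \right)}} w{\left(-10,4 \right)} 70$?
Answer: $3612$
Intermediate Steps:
$w{\left(b,I \right)} = I + b$
$\frac{43}{F{\left(11,-1 \right)}} w{\left(-10,4 \right)} 70 = \frac{43}{-5} \left(4 - 10\right) 70 = 43 \left(- \frac{1}{5}\right) \left(-6\right) 70 = \left(- \frac{43}{5}\right) \left(-6\right) 70 = \frac{258}{5} \cdot 70 = 3612$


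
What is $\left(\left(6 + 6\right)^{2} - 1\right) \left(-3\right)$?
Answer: $-429$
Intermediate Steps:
$\left(\left(6 + 6\right)^{2} - 1\right) \left(-3\right) = \left(12^{2} - 1\right) \left(-3\right) = \left(144 - 1\right) \left(-3\right) = 143 \left(-3\right) = -429$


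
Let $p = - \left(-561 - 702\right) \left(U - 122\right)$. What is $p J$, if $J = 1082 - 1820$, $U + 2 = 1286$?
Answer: $-1083093228$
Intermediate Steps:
$U = 1284$ ($U = -2 + 1286 = 1284$)
$J = -738$
$p = 1467606$ ($p = - \left(-561 - 702\right) \left(1284 - 122\right) = - \left(-1263\right) 1162 = \left(-1\right) \left(-1467606\right) = 1467606$)
$p J = 1467606 \left(-738\right) = -1083093228$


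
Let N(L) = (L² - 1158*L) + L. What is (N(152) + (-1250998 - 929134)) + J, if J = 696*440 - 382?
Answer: -2027034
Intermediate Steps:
N(L) = L² - 1157*L
J = 305858 (J = 306240 - 382 = 305858)
(N(152) + (-1250998 - 929134)) + J = (152*(-1157 + 152) + (-1250998 - 929134)) + 305858 = (152*(-1005) - 2180132) + 305858 = (-152760 - 2180132) + 305858 = -2332892 + 305858 = -2027034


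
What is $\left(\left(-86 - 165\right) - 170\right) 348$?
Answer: $-146508$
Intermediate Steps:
$\left(\left(-86 - 165\right) - 170\right) 348 = \left(-251 - 170\right) 348 = \left(-421\right) 348 = -146508$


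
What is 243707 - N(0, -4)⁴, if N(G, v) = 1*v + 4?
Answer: 243707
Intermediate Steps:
N(G, v) = 4 + v (N(G, v) = v + 4 = 4 + v)
243707 - N(0, -4)⁴ = 243707 - (4 - 4)⁴ = 243707 - 1*0⁴ = 243707 - 1*0 = 243707 + 0 = 243707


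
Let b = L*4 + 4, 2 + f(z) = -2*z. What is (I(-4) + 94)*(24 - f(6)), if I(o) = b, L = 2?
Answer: 4028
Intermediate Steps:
f(z) = -2 - 2*z
b = 12 (b = 2*4 + 4 = 8 + 4 = 12)
I(o) = 12
(I(-4) + 94)*(24 - f(6)) = (12 + 94)*(24 - (-2 - 2*6)) = 106*(24 - (-2 - 12)) = 106*(24 - 1*(-14)) = 106*(24 + 14) = 106*38 = 4028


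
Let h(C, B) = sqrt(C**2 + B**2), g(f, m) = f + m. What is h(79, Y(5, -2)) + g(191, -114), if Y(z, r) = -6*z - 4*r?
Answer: 77 + 5*sqrt(269) ≈ 159.01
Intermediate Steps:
h(C, B) = sqrt(B**2 + C**2)
h(79, Y(5, -2)) + g(191, -114) = sqrt((-6*5 - 4*(-2))**2 + 79**2) + (191 - 114) = sqrt((-30 + 8)**2 + 6241) + 77 = sqrt((-22)**2 + 6241) + 77 = sqrt(484 + 6241) + 77 = sqrt(6725) + 77 = 5*sqrt(269) + 77 = 77 + 5*sqrt(269)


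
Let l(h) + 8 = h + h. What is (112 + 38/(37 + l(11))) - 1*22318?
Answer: -1132468/51 ≈ -22205.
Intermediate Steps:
l(h) = -8 + 2*h (l(h) = -8 + (h + h) = -8 + 2*h)
(112 + 38/(37 + l(11))) - 1*22318 = (112 + 38/(37 + (-8 + 2*11))) - 1*22318 = (112 + 38/(37 + (-8 + 22))) - 22318 = (112 + 38/(37 + 14)) - 22318 = (112 + 38/51) - 22318 = 5750/51 - 22318 = -1132468/51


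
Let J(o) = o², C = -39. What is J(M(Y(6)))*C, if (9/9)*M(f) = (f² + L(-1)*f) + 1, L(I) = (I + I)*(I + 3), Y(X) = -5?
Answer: -82524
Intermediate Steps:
L(I) = 2*I*(3 + I) (L(I) = (2*I)*(3 + I) = 2*I*(3 + I))
M(f) = 1 + f² - 4*f (M(f) = (f² + (2*(-1)*(3 - 1))*f) + 1 = (f² + (2*(-1)*2)*f) + 1 = (f² - 4*f) + 1 = 1 + f² - 4*f)
J(M(Y(6)))*C = (1 + (-5)² - 4*(-5))²*(-39) = (1 + 25 + 20)²*(-39) = 46²*(-39) = 2116*(-39) = -82524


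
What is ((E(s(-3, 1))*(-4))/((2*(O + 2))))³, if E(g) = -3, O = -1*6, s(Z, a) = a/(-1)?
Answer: -27/8 ≈ -3.3750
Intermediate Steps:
s(Z, a) = -a (s(Z, a) = a*(-1) = -a)
O = -6
((E(s(-3, 1))*(-4))/((2*(O + 2))))³ = ((-3*(-4))/((2*(-6 + 2))))³ = (12/((2*(-4))))³ = (12/(-8))³ = (12*(-⅛))³ = (-3/2)³ = -27/8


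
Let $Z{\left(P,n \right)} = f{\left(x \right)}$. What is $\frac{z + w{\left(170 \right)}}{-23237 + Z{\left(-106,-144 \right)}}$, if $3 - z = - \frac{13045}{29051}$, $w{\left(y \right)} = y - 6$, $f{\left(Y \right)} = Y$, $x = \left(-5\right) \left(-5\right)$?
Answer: $- \frac{2432281}{337165906} \approx -0.0072139$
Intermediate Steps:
$x = 25$
$w{\left(y \right)} = -6 + y$ ($w{\left(y \right)} = y - 6 = -6 + y$)
$Z{\left(P,n \right)} = 25$
$z = \frac{100198}{29051}$ ($z = 3 - - \frac{13045}{29051} = 3 + \frac{13045}{29051} = \frac{100198}{29051} \approx 3.449$)
$\frac{z + w{\left(170 \right)}}{-23237 + Z{\left(-106,-144 \right)}} = \frac{\frac{100198}{29051} + \left(-6 + 170\right)}{-23237 + 25} = \frac{\frac{100198}{29051} + 164}{-23212} = \frac{4864562}{29051} \left(- \frac{1}{23212}\right) = - \frac{2432281}{337165906}$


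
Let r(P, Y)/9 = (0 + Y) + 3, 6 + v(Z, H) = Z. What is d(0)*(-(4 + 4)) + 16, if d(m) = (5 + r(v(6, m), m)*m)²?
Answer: -184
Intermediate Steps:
v(Z, H) = -6 + Z
r(P, Y) = 27 + 9*Y (r(P, Y) = 9*((0 + Y) + 3) = 9*(Y + 3) = 9*(3 + Y) = 27 + 9*Y)
d(m) = (5 + m*(27 + 9*m))² (d(m) = (5 + (27 + 9*m)*m)² = (5 + m*(27 + 9*m))²)
d(0)*(-(4 + 4)) + 16 = (5 + 9*0*(3 + 0))²*(-(4 + 4)) + 16 = (5 + 9*0*3)²*(-1*8) + 16 = (5 + 0)²*(-8) + 16 = 5²*(-8) + 16 = 25*(-8) + 16 = -200 + 16 = -184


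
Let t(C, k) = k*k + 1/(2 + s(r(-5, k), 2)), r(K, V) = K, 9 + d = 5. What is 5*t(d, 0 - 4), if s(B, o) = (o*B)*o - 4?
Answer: 1755/22 ≈ 79.773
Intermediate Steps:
d = -4 (d = -9 + 5 = -4)
s(B, o) = -4 + B*o² (s(B, o) = (B*o)*o - 4 = B*o² - 4 = -4 + B*o²)
t(C, k) = -1/22 + k² (t(C, k) = k*k + 1/(2 + (-4 - 5*2²)) = k² + 1/(2 + (-4 - 5*4)) = k² + 1/(2 + (-4 - 20)) = k² + 1/(2 - 24) = k² + 1/(-22) = k² - 1/22 = -1/22 + k²)
5*t(d, 0 - 4) = 5*(-1/22 + (0 - 4)²) = 5*(-1/22 + (-4)²) = 5*(-1/22 + 16) = 5*(351/22) = 1755/22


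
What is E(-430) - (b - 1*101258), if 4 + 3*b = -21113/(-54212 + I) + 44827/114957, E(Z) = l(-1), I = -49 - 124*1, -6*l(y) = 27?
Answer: 3798222966487333/37511618670 ≈ 1.0125e+5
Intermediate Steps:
l(y) = -9/2 (l(y) = -⅙*27 = -9/2)
I = -173 (I = -49 - 124 = -173)
E(Z) = -9/2
b = -20142742244/18755809335 (b = -4/3 + (-21113/(-54212 - 173) + 44827/114957)/3 = -4/3 + (-21113/(-54385) + 44827*(1/114957))/3 = -4/3 + (-21113*(-1/54385) + 44827/114957)/3 = -4/3 + (21113/54385 + 44827/114957)/3 = -4/3 + (⅓)*(4865003536/6251936445) = -4/3 + 4865003536/18755809335 = -20142742244/18755809335 ≈ -1.0739)
E(-430) - (b - 1*101258) = -9/2 - (-20142742244/18755809335 - 1*101258) = -9/2 - (-20142742244/18755809335 - 101258) = -9/2 - 1*(-1899195884385674/18755809335) = -9/2 + 1899195884385674/18755809335 = 3798222966487333/37511618670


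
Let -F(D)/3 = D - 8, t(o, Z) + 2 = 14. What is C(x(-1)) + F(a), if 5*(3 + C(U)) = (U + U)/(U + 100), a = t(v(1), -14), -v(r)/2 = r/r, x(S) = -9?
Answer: -6843/455 ≈ -15.040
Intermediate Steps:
v(r) = -2 (v(r) = -2*r/r = -2*1 = -2)
t(o, Z) = 12 (t(o, Z) = -2 + 14 = 12)
a = 12
F(D) = 24 - 3*D (F(D) = -3*(D - 8) = -3*(-8 + D) = 24 - 3*D)
C(U) = -3 + 2*U/(5*(100 + U)) (C(U) = -3 + ((U + U)/(U + 100))/5 = -3 + ((2*U)/(100 + U))/5 = -3 + (2*U/(100 + U))/5 = -3 + 2*U/(5*(100 + U)))
C(x(-1)) + F(a) = (-1500 - 13*(-9))/(5*(100 - 9)) + (24 - 3*12) = (⅕)*(-1500 + 117)/91 + (24 - 36) = (⅕)*(1/91)*(-1383) - 12 = -1383/455 - 12 = -6843/455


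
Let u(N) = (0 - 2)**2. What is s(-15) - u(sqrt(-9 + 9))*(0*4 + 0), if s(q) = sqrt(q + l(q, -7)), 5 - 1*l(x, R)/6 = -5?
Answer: 3*sqrt(5) ≈ 6.7082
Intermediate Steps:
l(x, R) = 60 (l(x, R) = 30 - 6*(-5) = 30 + 30 = 60)
u(N) = 4 (u(N) = (-2)**2 = 4)
s(q) = sqrt(60 + q) (s(q) = sqrt(q + 60) = sqrt(60 + q))
s(-15) - u(sqrt(-9 + 9))*(0*4 + 0) = sqrt(60 - 15) - 4*(0*4 + 0) = sqrt(45) - 4*(0 + 0) = 3*sqrt(5) - 4*0 = 3*sqrt(5) - 1*0 = 3*sqrt(5) + 0 = 3*sqrt(5)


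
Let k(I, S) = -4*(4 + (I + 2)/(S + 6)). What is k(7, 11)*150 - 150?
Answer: -48750/17 ≈ -2867.6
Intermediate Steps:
k(I, S) = -16 - 4*(2 + I)/(6 + S) (k(I, S) = -4*(4 + (2 + I)/(6 + S)) = -16 - 4*(2 + I)/(6 + S))
k(7, 11)*150 - 150 = (4*(-26 - 1*7 - 4*11)/(6 + 11))*150 - 150 = (4*(-26 - 7 - 44)/17)*150 - 150 = (4*(1/17)*(-77))*150 - 150 = -308/17*150 - 150 = -46200/17 - 150 = -48750/17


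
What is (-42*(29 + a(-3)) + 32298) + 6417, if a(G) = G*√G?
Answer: 37497 + 126*I*√3 ≈ 37497.0 + 218.24*I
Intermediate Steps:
a(G) = G^(3/2)
(-42*(29 + a(-3)) + 32298) + 6417 = (-42*(29 + (-3)^(3/2)) + 32298) + 6417 = (-42*(29 - 3*I*√3) + 32298) + 6417 = ((-1218 + 126*I*√3) + 32298) + 6417 = (31080 + 126*I*√3) + 6417 = 37497 + 126*I*√3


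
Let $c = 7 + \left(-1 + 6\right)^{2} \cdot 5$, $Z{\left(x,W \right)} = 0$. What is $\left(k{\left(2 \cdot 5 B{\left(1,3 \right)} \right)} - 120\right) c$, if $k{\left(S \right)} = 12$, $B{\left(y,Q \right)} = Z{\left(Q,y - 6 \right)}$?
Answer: $-14256$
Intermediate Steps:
$B{\left(y,Q \right)} = 0$
$c = 132$ ($c = 7 + 5^{2} \cdot 5 = 7 + 25 \cdot 5 = 7 + 125 = 132$)
$\left(k{\left(2 \cdot 5 B{\left(1,3 \right)} \right)} - 120\right) c = \left(12 - 120\right) 132 = \left(-108\right) 132 = -14256$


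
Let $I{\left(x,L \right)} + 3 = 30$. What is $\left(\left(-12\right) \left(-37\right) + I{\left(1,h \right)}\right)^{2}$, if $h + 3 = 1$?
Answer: $221841$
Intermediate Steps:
$h = -2$ ($h = -3 + 1 = -2$)
$I{\left(x,L \right)} = 27$ ($I{\left(x,L \right)} = -3 + 30 = 27$)
$\left(\left(-12\right) \left(-37\right) + I{\left(1,h \right)}\right)^{2} = \left(\left(-12\right) \left(-37\right) + 27\right)^{2} = \left(444 + 27\right)^{2} = 471^{2} = 221841$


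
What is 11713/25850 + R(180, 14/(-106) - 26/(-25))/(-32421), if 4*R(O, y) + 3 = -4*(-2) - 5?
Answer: 11713/25850 ≈ 0.45311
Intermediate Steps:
R(O, y) = 0 (R(O, y) = -3/4 + (-4*(-2) - 5)/4 = -3/4 + (8 - 5)/4 = -3/4 + (1/4)*3 = -3/4 + 3/4 = 0)
11713/25850 + R(180, 14/(-106) - 26/(-25))/(-32421) = 11713/25850 + 0/(-32421) = 11713*(1/25850) + 0*(-1/32421) = 11713/25850 + 0 = 11713/25850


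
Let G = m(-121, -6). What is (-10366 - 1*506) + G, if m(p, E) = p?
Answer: -10993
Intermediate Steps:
G = -121
(-10366 - 1*506) + G = (-10366 - 1*506) - 121 = (-10366 - 506) - 121 = -10872 - 121 = -10993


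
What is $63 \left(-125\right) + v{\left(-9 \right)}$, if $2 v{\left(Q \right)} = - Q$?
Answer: $- \frac{15741}{2} \approx -7870.5$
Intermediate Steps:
$v{\left(Q \right)} = - \frac{Q}{2}$ ($v{\left(Q \right)} = \frac{\left(-1\right) Q}{2} = - \frac{Q}{2}$)
$63 \left(-125\right) + v{\left(-9 \right)} = 63 \left(-125\right) - - \frac{9}{2} = -7875 + \frac{9}{2} = - \frac{15741}{2}$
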